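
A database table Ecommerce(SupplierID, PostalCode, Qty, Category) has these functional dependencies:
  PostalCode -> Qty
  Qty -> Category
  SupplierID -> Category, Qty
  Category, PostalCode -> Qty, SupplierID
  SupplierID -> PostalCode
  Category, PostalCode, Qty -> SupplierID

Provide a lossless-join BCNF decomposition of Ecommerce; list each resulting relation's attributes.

Candidate keys of the original relation: {PostalCode}, {SupplierID}.
In {Category, PostalCode, Qty, SupplierID}, {Qty} is not a superkey ({Qty}⁺ restricted to this set is {Category, Qty}), so split on Qty -> Category into {Category, Qty} and {PostalCode, Qty, SupplierID}.
{Category, Qty} has no BCNF violation.
{PostalCode, Qty, SupplierID} has no BCNF violation.

{Category, Qty}; {PostalCode, Qty, SupplierID}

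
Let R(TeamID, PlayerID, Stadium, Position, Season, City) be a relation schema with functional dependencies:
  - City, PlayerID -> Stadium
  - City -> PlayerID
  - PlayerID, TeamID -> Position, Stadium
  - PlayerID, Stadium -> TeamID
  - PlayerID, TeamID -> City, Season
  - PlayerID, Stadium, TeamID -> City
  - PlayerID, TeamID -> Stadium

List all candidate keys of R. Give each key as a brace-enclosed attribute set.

{City}, {PlayerID, Stadium}, {PlayerID, TeamID}

{City}⁺ = {City, PlayerID, Position, Season, Stadium, TeamID} — all of the relation — so {City} is a candidate key.
{PlayerID, Stadium}⁺ = {City, PlayerID, Position, Season, Stadium, TeamID} — all of the relation — so {PlayerID, Stadium} is a candidate key.
{PlayerID, TeamID}⁺ = {City, PlayerID, Position, Season, Stadium, TeamID} — all of the relation — so {PlayerID, TeamID} is a candidate key.
These are minimal and exhaustive — every other superkey contains one of them.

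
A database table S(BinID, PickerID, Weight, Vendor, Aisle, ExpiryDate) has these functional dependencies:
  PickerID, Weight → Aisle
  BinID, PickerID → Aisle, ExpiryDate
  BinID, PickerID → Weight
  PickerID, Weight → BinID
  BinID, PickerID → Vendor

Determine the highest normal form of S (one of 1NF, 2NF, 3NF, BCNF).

Candidate keys: {BinID, PickerID}, {PickerID, Weight}. Prime attributes: {BinID, PickerID, Weight}.
Each dependency's left side is a superkey — BCNF holds.

BCNF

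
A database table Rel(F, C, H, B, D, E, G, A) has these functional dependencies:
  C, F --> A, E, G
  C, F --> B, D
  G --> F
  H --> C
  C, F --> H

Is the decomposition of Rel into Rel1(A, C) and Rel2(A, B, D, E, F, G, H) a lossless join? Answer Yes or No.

The shared attributes are {A} and {A}⁺ = {A}.
Rel1 ⊄ {A} and Rel2 ⊄ {A}, so the split is lossy.

No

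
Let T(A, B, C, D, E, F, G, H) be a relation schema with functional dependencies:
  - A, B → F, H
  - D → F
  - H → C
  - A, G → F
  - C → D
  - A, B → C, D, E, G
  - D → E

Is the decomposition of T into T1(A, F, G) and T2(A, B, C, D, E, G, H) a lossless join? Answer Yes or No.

Yes

Common attributes: {A, G}; their closure is {A, F, G}.
This includes all of T1, so the common attributes are a superkey of T1 — the join is lossless.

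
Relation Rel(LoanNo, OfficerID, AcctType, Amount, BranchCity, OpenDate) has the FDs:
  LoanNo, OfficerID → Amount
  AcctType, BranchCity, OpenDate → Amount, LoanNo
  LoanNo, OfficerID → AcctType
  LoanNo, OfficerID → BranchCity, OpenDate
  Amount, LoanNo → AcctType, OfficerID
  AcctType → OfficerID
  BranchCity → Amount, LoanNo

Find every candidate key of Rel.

{AcctType, LoanNo}, {Amount, LoanNo}, {BranchCity}, {LoanNo, OfficerID}

{BranchCity}⁺ = {AcctType, Amount, BranchCity, LoanNo, OfficerID, OpenDate} — all of the relation — so {BranchCity} is a candidate key.
{AcctType, LoanNo}⁺ = {AcctType, Amount, BranchCity, LoanNo, OfficerID, OpenDate} — all of the relation — so {AcctType, LoanNo} is a candidate key.
{Amount, LoanNo}⁺ = {AcctType, Amount, BranchCity, LoanNo, OfficerID, OpenDate} — all of the relation — so {Amount, LoanNo} is a candidate key.
{LoanNo, OfficerID}⁺ = {AcctType, Amount, BranchCity, LoanNo, OfficerID, OpenDate} — all of the relation — so {LoanNo, OfficerID} is a candidate key.
These are minimal and exhaustive — every other superkey contains one of them.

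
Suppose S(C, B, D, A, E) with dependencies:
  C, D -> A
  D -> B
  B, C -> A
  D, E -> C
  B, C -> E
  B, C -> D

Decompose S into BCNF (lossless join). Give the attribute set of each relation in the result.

Candidate keys of the original relation: {B, C}, {C, D}, {D, E}.
{A, B, C, D, E}: {D} determines {B, D} here but is not a superkey — split on D -> B, giving {B, D} and {A, C, D, E}.
{B, D} is in BCNF.
{A, C, D, E} is in BCNF.

{A, C, D, E}; {B, D}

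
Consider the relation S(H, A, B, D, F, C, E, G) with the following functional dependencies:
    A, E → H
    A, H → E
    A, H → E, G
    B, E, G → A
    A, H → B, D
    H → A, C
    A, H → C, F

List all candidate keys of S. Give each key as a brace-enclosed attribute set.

{H}⁺ = {A, B, C, D, E, F, G, H} — all of the relation — so {H} is a candidate key.
{A, E}⁺ = {A, B, C, D, E, F, G, H} — all of the relation — so {A, E} is a candidate key.
{B, E, G}⁺ = {A, B, C, D, E, F, G, H} — all of the relation — so {B, E, G} is a candidate key.
No proper subset of any of these is a key, and no other minimal superkey exists.

{A, E}, {B, E, G}, {H}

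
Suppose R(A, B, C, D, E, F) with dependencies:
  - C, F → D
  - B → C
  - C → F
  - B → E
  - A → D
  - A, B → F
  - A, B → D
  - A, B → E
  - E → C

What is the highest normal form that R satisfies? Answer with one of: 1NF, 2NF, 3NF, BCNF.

1NF

Candidate key: {A, B}. Prime attributes: {A, B}.
C, F → D: {C, F}⁺ = {C, D, F}, which is not all of the attributes, so the left side is not a superkey — BCNF is violated.
C, F → D determines the non-prime attribute {D} from a non-superkey — 3NF is violated.
The proper key subset {A} of {A, B} determines non-prime {D}, so the relation is not even in 2NF.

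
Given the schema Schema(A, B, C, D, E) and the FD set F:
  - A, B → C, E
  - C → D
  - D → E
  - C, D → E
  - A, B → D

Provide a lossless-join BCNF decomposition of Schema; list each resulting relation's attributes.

{A, B, C}; {C, D}; {D, E}

Candidate key of the original relation: {A, B}.
In {A, B, C, D, E}, {C} is not a superkey ({C}⁺ restricted to this set is {C, D, E}), so split on C → D, E into {C, D, E} and {A, B, C}.
In {C, D, E}, {D} is not a superkey ({D}⁺ restricted to this set is {D, E}), so split on D → E into {D, E} and {C, D}.
{D, E} is in BCNF.
{C, D} is in BCNF.
{A, B, C} is in BCNF.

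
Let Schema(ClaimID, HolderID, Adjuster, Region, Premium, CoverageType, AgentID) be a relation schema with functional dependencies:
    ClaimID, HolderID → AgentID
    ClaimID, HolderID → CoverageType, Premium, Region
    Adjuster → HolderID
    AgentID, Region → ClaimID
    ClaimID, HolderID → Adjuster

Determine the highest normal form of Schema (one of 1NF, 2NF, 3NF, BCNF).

Candidate keys: {Adjuster, AgentID, Region}, {Adjuster, ClaimID}, {AgentID, HolderID, Region}, {ClaimID, HolderID}. Prime attributes: {Adjuster, AgentID, ClaimID, HolderID, Region}.
Adjuster → HolderID: {Adjuster}⁺ = {Adjuster, HolderID}, which is not all of the attributes, so the left side is not a superkey — BCNF is violated.
But every attribute on its right side ({HolderID}) is prime, and the same holds for every other non-superkey FD, so 3NF still holds.

3NF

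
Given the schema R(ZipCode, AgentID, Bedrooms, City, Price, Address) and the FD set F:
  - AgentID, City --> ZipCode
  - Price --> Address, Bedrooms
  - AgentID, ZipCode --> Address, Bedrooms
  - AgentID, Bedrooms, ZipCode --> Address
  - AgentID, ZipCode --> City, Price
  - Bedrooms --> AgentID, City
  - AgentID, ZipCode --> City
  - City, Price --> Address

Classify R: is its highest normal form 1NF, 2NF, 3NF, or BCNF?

Candidate keys: {AgentID, City}, {AgentID, ZipCode}, {Bedrooms}, {Price}. Prime attributes: {AgentID, Bedrooms, City, Price, ZipCode}.
The left-hand side of every FD is a superkey, so BCNF is satisfied.

BCNF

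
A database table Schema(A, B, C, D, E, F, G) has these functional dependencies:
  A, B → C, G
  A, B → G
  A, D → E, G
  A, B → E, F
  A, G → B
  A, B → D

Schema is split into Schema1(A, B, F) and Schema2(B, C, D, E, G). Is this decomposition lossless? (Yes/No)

The shared attributes are {B} and {B}⁺ = {B}.
Schema1 ⊄ {B} and Schema2 ⊄ {B}, so the split is lossy.

No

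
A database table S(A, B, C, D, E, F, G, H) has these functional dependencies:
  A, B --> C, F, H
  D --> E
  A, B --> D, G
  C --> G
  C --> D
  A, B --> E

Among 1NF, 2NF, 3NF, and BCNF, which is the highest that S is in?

Candidate key: {A, B}. Prime attributes: {A, B}.
For D --> E we have {D}⁺ = {D, E}; {D} is not a superkey, so BCNF fails.
D --> E determines the non-prime attribute {E} from a non-superkey — 3NF is violated.
No non-prime attribute depends on a proper subset of any candidate key, so 2NF holds.

2NF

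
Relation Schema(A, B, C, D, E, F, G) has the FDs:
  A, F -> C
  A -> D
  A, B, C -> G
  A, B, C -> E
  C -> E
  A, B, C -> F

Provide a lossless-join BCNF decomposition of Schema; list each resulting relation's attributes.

Candidate keys of the original relation: {A, B, C}, {A, B, F}.
In {A, B, C, D, E, F, G}, {A, F} is not a superkey ({A, F}⁺ restricted to this set is {A, C, D, E, F}), so split on A, F -> C, D, E into {A, C, D, E, F} and {A, B, F, G}.
In {A, C, D, E, F}, {A} is not a superkey ({A}⁺ restricted to this set is {A, D}), so split on A -> D into {A, D} and {A, C, E, F}.
{A, D}: every determinant is a superkey — BCNF.
In {A, C, E, F}, {C} is not a superkey ({C}⁺ restricted to this set is {C, E}), so split on C -> E into {C, E} and {A, C, F}.
{C, E}: every determinant is a superkey — BCNF.
{A, C, F}: every determinant is a superkey — BCNF.
{A, B, F, G}: every determinant is a superkey — BCNF.

{A, B, F, G}; {A, C, F}; {A, D}; {C, E}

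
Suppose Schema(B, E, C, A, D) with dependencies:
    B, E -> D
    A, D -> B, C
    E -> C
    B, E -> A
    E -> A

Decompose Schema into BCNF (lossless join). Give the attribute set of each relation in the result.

Candidate keys of the original relation: {B, E}, {D, E}.
Within {A, B, C, D, E}: {A, D}⁺ ∩ {A, B, C, D, E} = {A, B, C, D}, not the whole set, so A, D -> B, C violates BCNF; decompose into {A, B, C, D} and {A, D, E}.
{A, B, C, D} is in BCNF.
Within {A, D, E}: {E}⁺ ∩ {A, D, E} = {A, E}, not the whole set, so E -> A violates BCNF; decompose into {A, E} and {D, E}.
{A, E} is in BCNF.
{D, E} is in BCNF.

{A, B, C, D}; {A, E}; {D, E}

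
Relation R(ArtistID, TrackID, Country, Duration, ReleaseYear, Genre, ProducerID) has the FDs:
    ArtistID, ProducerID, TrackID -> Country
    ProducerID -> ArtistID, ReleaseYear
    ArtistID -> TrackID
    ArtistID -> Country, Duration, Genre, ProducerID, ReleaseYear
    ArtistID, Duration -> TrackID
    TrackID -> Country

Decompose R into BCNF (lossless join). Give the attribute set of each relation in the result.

{ArtistID, Duration, Genre, ProducerID, ReleaseYear, TrackID}; {Country, TrackID}

Candidate keys of the original relation: {ArtistID}, {ProducerID}.
In {ArtistID, Country, Duration, Genre, ProducerID, ReleaseYear, TrackID}, {TrackID} is not a superkey ({TrackID}⁺ restricted to this set is {Country, TrackID}), so split on TrackID -> Country into {Country, TrackID} and {ArtistID, Duration, Genre, ProducerID, ReleaseYear, TrackID}.
{Country, TrackID} is in BCNF.
{ArtistID, Duration, Genre, ProducerID, ReleaseYear, TrackID} is in BCNF.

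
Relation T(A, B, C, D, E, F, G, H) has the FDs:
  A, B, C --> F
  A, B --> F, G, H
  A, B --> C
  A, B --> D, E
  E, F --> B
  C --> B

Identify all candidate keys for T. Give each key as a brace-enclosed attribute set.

No FD produces {A}, so it must be in every candidate key.
{A, B}⁺ = {A, B, C, D, E, F, G, H} — all of the relation — so {A, B} is a candidate key.
{A, C}⁺ = {A, B, C, D, E, F, G, H} — all of the relation — so {A, C} is a candidate key.
{A, E, F}⁺ = {A, B, C, D, E, F, G, H} — all of the relation — so {A, E, F} is a candidate key.
Any other superkey properly contains one of these, so there are no further candidate keys.

{A, B}, {A, C}, {A, E, F}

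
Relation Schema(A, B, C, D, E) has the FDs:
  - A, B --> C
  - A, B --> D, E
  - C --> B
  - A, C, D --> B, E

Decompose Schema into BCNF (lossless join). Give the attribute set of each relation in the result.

Candidate keys of the original relation: {A, B}, {A, C}.
In {A, B, C, D, E}, {C} is not a superkey ({C}⁺ restricted to this set is {B, C}), so split on C --> B into {B, C} and {A, C, D, E}.
{B, C} has no BCNF violation.
{A, C, D, E} has no BCNF violation.

{A, C, D, E}; {B, C}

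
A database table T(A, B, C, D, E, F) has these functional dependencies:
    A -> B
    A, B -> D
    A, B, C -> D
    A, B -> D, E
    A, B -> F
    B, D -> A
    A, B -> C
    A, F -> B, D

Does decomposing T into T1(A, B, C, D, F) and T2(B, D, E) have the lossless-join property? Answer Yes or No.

Yes

The shared attributes are {B, D} and {B, D}⁺ = {A, B, C, D, E, F}.
T1 is contained in that closure, so T1 ∩ T2 -> T1 holds and the join is lossless.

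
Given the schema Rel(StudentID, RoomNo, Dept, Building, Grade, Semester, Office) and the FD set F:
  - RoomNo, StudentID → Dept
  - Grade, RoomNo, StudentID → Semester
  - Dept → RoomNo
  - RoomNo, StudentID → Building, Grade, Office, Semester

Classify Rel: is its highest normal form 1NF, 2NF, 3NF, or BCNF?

Candidate keys: {Dept, StudentID}, {RoomNo, StudentID}. Prime attributes: {Dept, RoomNo, StudentID}.
Dept → RoomNo breaks BCNF: {Dept}⁺ = {Dept, RoomNo}, so {Dept} is not a superkey.
But every attribute on its right side ({RoomNo}) is prime, and the same holds for every other non-superkey FD, so 3NF still holds.

3NF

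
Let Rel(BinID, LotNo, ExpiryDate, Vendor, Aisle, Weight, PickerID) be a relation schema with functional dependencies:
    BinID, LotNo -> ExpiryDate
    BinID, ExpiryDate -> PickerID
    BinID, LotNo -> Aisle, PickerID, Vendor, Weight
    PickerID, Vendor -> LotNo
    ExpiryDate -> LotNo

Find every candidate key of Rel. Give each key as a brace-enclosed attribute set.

Attributes never on any right-hand side: {BinID} — every candidate key must contain it.
{BinID, ExpiryDate}⁺ = {Aisle, BinID, ExpiryDate, LotNo, PickerID, Vendor, Weight} — all of the relation — so {BinID, ExpiryDate} is a candidate key.
{BinID, LotNo}⁺ = {Aisle, BinID, ExpiryDate, LotNo, PickerID, Vendor, Weight} — all of the relation — so {BinID, LotNo} is a candidate key.
{BinID, PickerID, Vendor}⁺ = {Aisle, BinID, ExpiryDate, LotNo, PickerID, Vendor, Weight} — all of the relation — so {BinID, PickerID, Vendor} is a candidate key.
Any other superkey properly contains one of these, so there are no further candidate keys.

{BinID, ExpiryDate}, {BinID, LotNo}, {BinID, PickerID, Vendor}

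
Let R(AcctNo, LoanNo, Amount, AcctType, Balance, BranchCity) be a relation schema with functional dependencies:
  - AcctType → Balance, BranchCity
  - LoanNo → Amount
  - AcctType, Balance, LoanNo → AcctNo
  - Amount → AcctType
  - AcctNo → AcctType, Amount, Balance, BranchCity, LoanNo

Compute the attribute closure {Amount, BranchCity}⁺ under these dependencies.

Start with {Amount, BranchCity}.
Amount → AcctType applies; add {AcctType} → now {AcctType, Amount, BranchCity}.
AcctType → Balance, BranchCity applies; add {Balance} → now {AcctType, Amount, Balance, BranchCity}.
No further FD applies.

{AcctType, Amount, Balance, BranchCity}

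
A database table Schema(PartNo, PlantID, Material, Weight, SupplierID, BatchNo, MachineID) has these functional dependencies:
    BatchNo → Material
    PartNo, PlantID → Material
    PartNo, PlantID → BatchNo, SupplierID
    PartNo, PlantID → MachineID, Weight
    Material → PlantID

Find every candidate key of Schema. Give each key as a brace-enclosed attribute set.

{BatchNo, PartNo}, {Material, PartNo}, {PartNo, PlantID}

No FD produces {PartNo}, so it must be in every candidate key.
{BatchNo, PartNo} is a candidate key since {BatchNo, PartNo}⁺ = {BatchNo, MachineID, Material, PartNo, PlantID, SupplierID, Weight} covers every attribute.
{Material, PartNo} is a candidate key since {Material, PartNo}⁺ = {BatchNo, MachineID, Material, PartNo, PlantID, SupplierID, Weight} covers every attribute.
{PartNo, PlantID} is a candidate key since {PartNo, PlantID}⁺ = {BatchNo, MachineID, Material, PartNo, PlantID, SupplierID, Weight} covers every attribute.
Any other superkey properly contains one of these, so there are no further candidate keys.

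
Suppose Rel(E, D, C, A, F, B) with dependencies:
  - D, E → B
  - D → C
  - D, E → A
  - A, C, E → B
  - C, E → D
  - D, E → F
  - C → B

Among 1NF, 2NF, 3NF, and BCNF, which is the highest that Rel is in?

Candidate keys: {C, E}, {D, E}. Prime attributes: {C, D, E}.
D → C breaks BCNF: {D}⁺ = {B, C, D}, so {D} is not a superkey.
C → B determines the non-prime attribute {B} from a non-superkey — 3NF is violated.
{C} is a proper subset of the key {C, E}, and {C}⁺ contains the non-prime attribute {B} — a partial dependency, so 2NF is violated.

1NF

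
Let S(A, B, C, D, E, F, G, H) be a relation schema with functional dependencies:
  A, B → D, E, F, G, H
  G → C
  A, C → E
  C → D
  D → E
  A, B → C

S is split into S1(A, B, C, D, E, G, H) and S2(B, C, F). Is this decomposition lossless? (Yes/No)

Common attributes: {B, C}; their closure is {B, C, D, E}.
The closure covers neither S1 nor S2 entirely; the join is not lossless.

No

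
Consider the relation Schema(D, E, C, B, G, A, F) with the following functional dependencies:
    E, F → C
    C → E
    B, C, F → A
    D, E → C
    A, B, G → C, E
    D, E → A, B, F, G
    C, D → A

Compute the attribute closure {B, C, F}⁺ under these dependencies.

Start with {B, C, F}.
C → E applies; add {E} → now {B, C, E, F}.
B, C, F → A applies; add {A} → now {A, B, C, E, F}.
No further FD applies.

{A, B, C, E, F}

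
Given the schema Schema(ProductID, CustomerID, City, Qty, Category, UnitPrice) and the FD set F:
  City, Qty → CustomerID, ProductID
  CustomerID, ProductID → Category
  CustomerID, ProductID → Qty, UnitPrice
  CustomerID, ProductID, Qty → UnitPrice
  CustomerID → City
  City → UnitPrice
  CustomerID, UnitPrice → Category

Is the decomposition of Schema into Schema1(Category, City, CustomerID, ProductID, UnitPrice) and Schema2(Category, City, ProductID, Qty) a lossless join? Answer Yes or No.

No

Schema1 ∩ Schema2 = {Category, City, ProductID}; its closure under F is {Category, City, ProductID, UnitPrice}.
Neither Schema1 nor Schema2 is contained in that closure, so the decomposition is lossy.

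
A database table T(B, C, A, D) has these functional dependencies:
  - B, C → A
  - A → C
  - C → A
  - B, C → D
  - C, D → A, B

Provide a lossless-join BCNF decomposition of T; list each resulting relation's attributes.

Candidate keys of the original relation: {A, B}, {A, D}, {B, C}, {C, D}.
Within {A, B, C, D}: {A}⁺ ∩ {A, B, C, D} = {A, C}, not the whole set, so A → C violates BCNF; decompose into {A, C} and {A, B, D}.
{A, C} is in BCNF.
{A, B, D} is in BCNF.

{A, B, D}; {A, C}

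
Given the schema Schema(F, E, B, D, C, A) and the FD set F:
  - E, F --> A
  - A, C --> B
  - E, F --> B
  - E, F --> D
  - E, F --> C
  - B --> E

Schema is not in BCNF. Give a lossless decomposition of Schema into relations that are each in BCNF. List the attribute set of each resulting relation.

Candidate keys of the original relation: {A, C, F}, {B, F}, {E, F}.
In {A, B, C, D, E, F}, {A, C} is not a superkey ({A, C}⁺ restricted to this set is {A, B, C, E}), so split on A, C --> B, E into {A, B, C, E} and {A, C, D, F}.
In {A, B, C, E}, {B} is not a superkey ({B}⁺ restricted to this set is {B, E}), so split on B --> E into {B, E} and {A, B, C}.
{B, E} has no BCNF violation.
{A, B, C} has no BCNF violation.
{A, C, D, F} has no BCNF violation.

{A, B, C}; {A, C, D, F}; {B, E}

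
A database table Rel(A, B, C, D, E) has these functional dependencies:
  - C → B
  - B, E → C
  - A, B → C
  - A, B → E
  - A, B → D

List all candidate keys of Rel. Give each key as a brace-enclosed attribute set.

{A, B}, {A, C}

{A} never appears on the right of any FD, so every key must include it.
{A, B} is a candidate key since {A, B}⁺ = {A, B, C, D, E} covers every attribute.
{A, C} is a candidate key since {A, C}⁺ = {A, B, C, D, E} covers every attribute.
Any other superkey properly contains one of these, so there are no further candidate keys.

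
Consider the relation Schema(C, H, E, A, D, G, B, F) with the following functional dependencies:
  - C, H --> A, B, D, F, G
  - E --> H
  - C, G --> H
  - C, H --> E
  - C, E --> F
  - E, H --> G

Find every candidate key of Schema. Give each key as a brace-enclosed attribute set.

Attributes never on any right-hand side: {C} — every candidate key must contain it.
Closure of {C, E} is {A, B, C, D, E, F, G, H}, the whole schema; {C, E} is a candidate key.
Closure of {C, G} is {A, B, C, D, E, F, G, H}, the whole schema; {C, G} is a candidate key.
Closure of {C, H} is {A, B, C, D, E, F, G, H}, the whole schema; {C, H} is a candidate key.
Any other superkey properly contains one of these, so there are no further candidate keys.

{C, E}, {C, G}, {C, H}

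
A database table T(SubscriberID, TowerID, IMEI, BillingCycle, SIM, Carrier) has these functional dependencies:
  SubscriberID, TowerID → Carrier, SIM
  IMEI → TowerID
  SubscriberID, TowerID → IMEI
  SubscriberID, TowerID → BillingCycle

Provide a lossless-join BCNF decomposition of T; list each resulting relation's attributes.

Candidate keys of the original relation: {IMEI, SubscriberID}, {SubscriberID, TowerID}.
In {BillingCycle, Carrier, IMEI, SIM, SubscriberID, TowerID}, {IMEI} is not a superkey ({IMEI}⁺ restricted to this set is {IMEI, TowerID}), so split on IMEI → TowerID into {IMEI, TowerID} and {BillingCycle, Carrier, IMEI, SIM, SubscriberID}.
{IMEI, TowerID} has no BCNF violation.
{BillingCycle, Carrier, IMEI, SIM, SubscriberID} has no BCNF violation.

{BillingCycle, Carrier, IMEI, SIM, SubscriberID}; {IMEI, TowerID}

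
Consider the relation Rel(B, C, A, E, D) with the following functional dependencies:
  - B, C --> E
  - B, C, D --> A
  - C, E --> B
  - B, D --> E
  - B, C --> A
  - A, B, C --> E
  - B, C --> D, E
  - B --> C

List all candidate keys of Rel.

Closure of {B} is {A, B, C, D, E}, the whole schema; {B} is a candidate key.
Closure of {C, E} is {A, B, C, D, E}, the whole schema; {C, E} is a candidate key.
These are minimal and exhaustive — every other superkey contains one of them.

{B}, {C, E}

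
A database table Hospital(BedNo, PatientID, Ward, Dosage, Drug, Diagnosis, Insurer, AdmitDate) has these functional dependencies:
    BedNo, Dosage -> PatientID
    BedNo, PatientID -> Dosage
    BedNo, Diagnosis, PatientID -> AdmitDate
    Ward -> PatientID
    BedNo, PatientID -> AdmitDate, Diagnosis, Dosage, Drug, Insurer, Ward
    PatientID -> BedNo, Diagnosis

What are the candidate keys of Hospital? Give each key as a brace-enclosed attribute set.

{BedNo, Dosage}, {PatientID}, {Ward}

{PatientID} is a candidate key since {PatientID}⁺ = {AdmitDate, BedNo, Diagnosis, Dosage, Drug, Insurer, PatientID, Ward} covers every attribute.
{Ward} is a candidate key since {Ward}⁺ = {AdmitDate, BedNo, Diagnosis, Dosage, Drug, Insurer, PatientID, Ward} covers every attribute.
{BedNo, Dosage} is a candidate key since {BedNo, Dosage}⁺ = {AdmitDate, BedNo, Diagnosis, Dosage, Drug, Insurer, PatientID, Ward} covers every attribute.
These are minimal and exhaustive — every other superkey contains one of them.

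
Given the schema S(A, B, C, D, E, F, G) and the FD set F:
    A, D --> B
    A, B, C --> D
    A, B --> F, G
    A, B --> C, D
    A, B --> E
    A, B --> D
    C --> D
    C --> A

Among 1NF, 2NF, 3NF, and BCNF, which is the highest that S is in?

Candidate keys: {A, B}, {A, D}, {C}. Prime attributes: {A, B, C, D}.
Each dependency's left side is a superkey — BCNF holds.

BCNF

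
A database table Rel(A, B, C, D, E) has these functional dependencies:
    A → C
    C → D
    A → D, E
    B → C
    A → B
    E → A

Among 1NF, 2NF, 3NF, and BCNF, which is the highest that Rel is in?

2NF

Candidate keys: {A}, {E}. Prime attributes: {A, E}.
C → D breaks BCNF: {C}⁺ = {C, D}, so {C} is not a superkey.
C → D has non-prime {D} on the right and a non-superkey on the left, so 3NF fails.
Every candidate key is a single attribute, so no partial dependency is possible; 2NF holds.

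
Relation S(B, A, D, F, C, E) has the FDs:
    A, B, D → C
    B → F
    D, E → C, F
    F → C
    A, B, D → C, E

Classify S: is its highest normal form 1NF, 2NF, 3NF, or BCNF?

Candidate key: {A, B, D}. Prime attributes: {A, B, D}.
B → F: {B}⁺ = {B, C, F}, which is not all of the attributes, so the left side is not a superkey — BCNF is violated.
Because {F} is non-prime and the left side of B → F is not a superkey, the relation is not in 3NF.
{B} is a proper subset of the key {A, B, D}, and {B}⁺ contains the non-prime attributes {C, F} — a partial dependency, so 2NF is violated.

1NF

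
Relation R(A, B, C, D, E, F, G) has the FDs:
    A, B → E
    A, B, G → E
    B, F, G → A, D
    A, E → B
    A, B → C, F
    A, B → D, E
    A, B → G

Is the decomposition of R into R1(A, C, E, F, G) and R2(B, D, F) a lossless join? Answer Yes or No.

No

R1 ∩ R2 = {F}; its closure under F is {F}.
Neither R1 nor R2 is contained in that closure, so the decomposition is lossy.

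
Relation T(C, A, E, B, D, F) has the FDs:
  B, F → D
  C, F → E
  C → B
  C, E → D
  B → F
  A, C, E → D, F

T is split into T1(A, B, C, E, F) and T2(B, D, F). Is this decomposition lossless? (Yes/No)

Yes

Common attributes: {B, F}; their closure is {B, D, F}.
Since T2 ⊆ {B, D, F}, the intersection is a superkey of T2; the decomposition is lossless.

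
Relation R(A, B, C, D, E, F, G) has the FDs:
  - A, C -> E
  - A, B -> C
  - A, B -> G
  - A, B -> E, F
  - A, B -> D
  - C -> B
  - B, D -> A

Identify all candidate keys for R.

{A, B}, {A, C}, {B, D}, {C, D}

Closure of {A, B} is {A, B, C, D, E, F, G}, the whole schema; {A, B} is a candidate key.
Closure of {A, C} is {A, B, C, D, E, F, G}, the whole schema; {A, C} is a candidate key.
Closure of {B, D} is {A, B, C, D, E, F, G}, the whole schema; {B, D} is a candidate key.
Closure of {C, D} is {A, B, C, D, E, F, G}, the whole schema; {C, D} is a candidate key.
Any other superkey properly contains one of these, so there are no further candidate keys.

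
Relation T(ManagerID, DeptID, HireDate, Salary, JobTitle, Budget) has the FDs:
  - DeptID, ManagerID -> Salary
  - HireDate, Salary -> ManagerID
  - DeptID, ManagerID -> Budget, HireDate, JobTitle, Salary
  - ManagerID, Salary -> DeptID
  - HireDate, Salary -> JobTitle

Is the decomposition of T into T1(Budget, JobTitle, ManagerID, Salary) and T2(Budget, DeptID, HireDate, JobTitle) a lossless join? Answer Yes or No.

No

Common attributes: {Budget, JobTitle}; their closure is {Budget, JobTitle}.
Neither T1 nor T2 is contained in that closure, so the decomposition is lossy.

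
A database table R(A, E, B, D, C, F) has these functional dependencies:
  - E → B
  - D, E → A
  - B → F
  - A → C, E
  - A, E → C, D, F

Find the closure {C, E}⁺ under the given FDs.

Start with {C, E}.
E → B applies; add {B} → now {B, C, E}.
B → F applies; add {F} → now {B, C, E, F}.
No further FD applies.

{B, C, E, F}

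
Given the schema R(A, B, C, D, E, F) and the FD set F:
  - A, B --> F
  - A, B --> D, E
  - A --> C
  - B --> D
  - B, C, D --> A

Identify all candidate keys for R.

{B} never appears on the right of any FD, so every key must include it.
{A, B}⁺ = {A, B, C, D, E, F} — all of the relation — so {A, B} is a candidate key.
{B, C}⁺ = {A, B, C, D, E, F} — all of the relation — so {B, C} is a candidate key.
Any other superkey properly contains one of these, so there are no further candidate keys.

{A, B}, {B, C}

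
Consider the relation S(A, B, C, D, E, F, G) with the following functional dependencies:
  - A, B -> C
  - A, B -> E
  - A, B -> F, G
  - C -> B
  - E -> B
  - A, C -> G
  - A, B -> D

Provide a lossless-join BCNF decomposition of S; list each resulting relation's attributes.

Candidate keys of the original relation: {A, B}, {A, C}, {A, E}.
Within {A, B, C, D, E, F, G}: {C}⁺ ∩ {A, B, C, D, E, F, G} = {B, C}, not the whole set, so C -> B violates BCNF; decompose into {B, C} and {A, C, D, E, F, G}.
{B, C}: every determinant is a superkey — BCNF.
{A, C, D, E, F, G}: every determinant is a superkey — BCNF.

{A, C, D, E, F, G}; {B, C}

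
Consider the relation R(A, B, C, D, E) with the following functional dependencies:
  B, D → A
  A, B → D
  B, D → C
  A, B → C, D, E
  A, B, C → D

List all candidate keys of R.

Attributes never on any right-hand side: {B} — every candidate key must contain it.
{A, B}⁺ = {A, B, C, D, E}, which is every attribute, so {A, B} is a candidate key.
{B, D}⁺ = {A, B, C, D, E}, which is every attribute, so {B, D} is a candidate key.
Any other superkey properly contains one of these, so there are no further candidate keys.

{A, B}, {B, D}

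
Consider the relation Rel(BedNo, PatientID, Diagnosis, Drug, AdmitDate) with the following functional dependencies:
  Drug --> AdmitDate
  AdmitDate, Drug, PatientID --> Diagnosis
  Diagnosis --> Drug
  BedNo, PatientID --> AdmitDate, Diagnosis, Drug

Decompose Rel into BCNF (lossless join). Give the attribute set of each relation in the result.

Candidate key of the original relation: {BedNo, PatientID}.
{AdmitDate, BedNo, Diagnosis, Drug, PatientID}: {Drug} determines {AdmitDate, Drug} here but is not a superkey — split on Drug --> AdmitDate, giving {AdmitDate, Drug} and {BedNo, Diagnosis, Drug, PatientID}.
{AdmitDate, Drug} has no BCNF violation.
{BedNo, Diagnosis, Drug, PatientID}: {Diagnosis} determines {Diagnosis, Drug} here but is not a superkey — split on Diagnosis --> Drug, giving {Diagnosis, Drug} and {BedNo, Diagnosis, PatientID}.
{Diagnosis, Drug} has no BCNF violation.
{BedNo, Diagnosis, PatientID} has no BCNF violation.

{AdmitDate, Drug}; {BedNo, Diagnosis, PatientID}; {Diagnosis, Drug}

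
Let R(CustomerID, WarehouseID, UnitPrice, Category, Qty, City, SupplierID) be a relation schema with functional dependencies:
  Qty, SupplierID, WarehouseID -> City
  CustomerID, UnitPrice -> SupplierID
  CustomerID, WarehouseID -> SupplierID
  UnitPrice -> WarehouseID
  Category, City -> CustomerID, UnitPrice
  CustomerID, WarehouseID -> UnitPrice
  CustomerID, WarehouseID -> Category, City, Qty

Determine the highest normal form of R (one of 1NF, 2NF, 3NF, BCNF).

3NF

Candidate keys: {Category, City}, {Category, Qty, SupplierID, UnitPrice}, {Category, Qty, SupplierID, WarehouseID}, {CustomerID, UnitPrice}, {CustomerID, WarehouseID}. Prime attributes: {Category, City, CustomerID, Qty, SupplierID, UnitPrice, WarehouseID}.
For Qty, SupplierID, WarehouseID -> City we have {Qty, SupplierID, WarehouseID}⁺ = {City, Qty, SupplierID, WarehouseID}; {Qty, SupplierID, WarehouseID} is not a superkey, so BCNF fails.
But every attribute on its right side ({City}) is prime, and the same holds for every other non-superkey FD, so 3NF still holds.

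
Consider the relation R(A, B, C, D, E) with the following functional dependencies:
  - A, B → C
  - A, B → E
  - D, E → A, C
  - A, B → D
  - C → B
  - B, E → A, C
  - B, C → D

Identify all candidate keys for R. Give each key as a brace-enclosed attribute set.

Closure of {A, B} is {A, B, C, D, E}, the whole schema; {A, B} is a candidate key.
Closure of {A, C} is {A, B, C, D, E}, the whole schema; {A, C} is a candidate key.
Closure of {B, E} is {A, B, C, D, E}, the whole schema; {B, E} is a candidate key.
Closure of {C, E} is {A, B, C, D, E}, the whole schema; {C, E} is a candidate key.
Closure of {D, E} is {A, B, C, D, E}, the whole schema; {D, E} is a candidate key.
Any other superkey properly contains one of these, so there are no further candidate keys.

{A, B}, {A, C}, {B, E}, {C, E}, {D, E}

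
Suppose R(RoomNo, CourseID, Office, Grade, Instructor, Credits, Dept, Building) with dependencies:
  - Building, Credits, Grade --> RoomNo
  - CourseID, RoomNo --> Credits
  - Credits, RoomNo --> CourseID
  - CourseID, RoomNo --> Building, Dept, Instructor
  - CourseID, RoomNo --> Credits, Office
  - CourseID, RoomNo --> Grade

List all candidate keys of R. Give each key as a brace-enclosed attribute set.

{Building, Credits, Grade}, {CourseID, RoomNo}, {Credits, RoomNo}

Closure of {CourseID, RoomNo} is {Building, CourseID, Credits, Dept, Grade, Instructor, Office, RoomNo}, the whole schema; {CourseID, RoomNo} is a candidate key.
Closure of {Credits, RoomNo} is {Building, CourseID, Credits, Dept, Grade, Instructor, Office, RoomNo}, the whole schema; {Credits, RoomNo} is a candidate key.
Closure of {Building, Credits, Grade} is {Building, CourseID, Credits, Dept, Grade, Instructor, Office, RoomNo}, the whole schema; {Building, Credits, Grade} is a candidate key.
Any other superkey properly contains one of these, so there are no further candidate keys.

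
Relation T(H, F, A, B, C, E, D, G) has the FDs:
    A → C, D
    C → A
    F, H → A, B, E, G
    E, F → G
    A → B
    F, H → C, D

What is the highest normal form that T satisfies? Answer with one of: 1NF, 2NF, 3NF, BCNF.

Candidate key: {F, H}. Prime attributes: {F, H}.
A → C, D: {A}⁺ = {A, B, C, D}, which is not all of the attributes, so the left side is not a superkey — BCNF is violated.
Because {C, D} are non-prime and the left side of A → C, D is not a superkey, the relation is not in 3NF.
Checking every proper subset of each key, none determines a non-prime attribute — 2NF is satisfied.

2NF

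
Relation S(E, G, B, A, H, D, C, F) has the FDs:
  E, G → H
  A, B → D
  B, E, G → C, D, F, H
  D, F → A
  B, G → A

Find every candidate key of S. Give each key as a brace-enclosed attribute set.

{B, E, G}

Attributes never on any right-hand side: {B, E, G} — every candidate key must contain all of them.
{B, E, G}⁺ = {A, B, C, D, E, F, G, H} — all of the relation — so {B, E, G} is a candidate key.
Every other attribute set either contains this one or has a smaller closure.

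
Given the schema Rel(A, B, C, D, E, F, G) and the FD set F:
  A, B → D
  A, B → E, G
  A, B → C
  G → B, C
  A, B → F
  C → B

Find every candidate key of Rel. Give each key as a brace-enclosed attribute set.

No FD produces {A}, so it must be in every candidate key.
{A, B}⁺ = {A, B, C, D, E, F, G}, which is every attribute, so {A, B} is a candidate key.
{A, C}⁺ = {A, B, C, D, E, F, G}, which is every attribute, so {A, C} is a candidate key.
{A, G}⁺ = {A, B, C, D, E, F, G}, which is every attribute, so {A, G} is a candidate key.
No proper subset of any of these is a key, and no other minimal superkey exists.

{A, B}, {A, C}, {A, G}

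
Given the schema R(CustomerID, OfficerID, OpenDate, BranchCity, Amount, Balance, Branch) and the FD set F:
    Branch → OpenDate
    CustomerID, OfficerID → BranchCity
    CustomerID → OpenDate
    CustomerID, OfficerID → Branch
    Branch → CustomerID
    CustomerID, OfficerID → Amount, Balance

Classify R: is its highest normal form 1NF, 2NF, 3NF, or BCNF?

Candidate keys: {Branch, OfficerID}, {CustomerID, OfficerID}. Prime attributes: {Branch, CustomerID, OfficerID}.
Branch → OpenDate: {Branch}⁺ = {Branch, CustomerID, OpenDate}, which is not all of the attributes, so the left side is not a superkey — BCNF is violated.
Because {OpenDate} is non-prime and the left side of Branch → OpenDate is not a superkey, the relation is not in 3NF.
The proper key subset {Branch} of {Branch, OfficerID} determines non-prime {OpenDate}, so the relation is not even in 2NF.

1NF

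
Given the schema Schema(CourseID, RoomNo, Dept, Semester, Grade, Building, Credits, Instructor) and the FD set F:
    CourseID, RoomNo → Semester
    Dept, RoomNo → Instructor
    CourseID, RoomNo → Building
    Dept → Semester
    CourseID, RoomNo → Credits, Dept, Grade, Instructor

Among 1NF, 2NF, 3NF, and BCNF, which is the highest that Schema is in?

Candidate key: {CourseID, RoomNo}. Prime attributes: {CourseID, RoomNo}.
Dept, RoomNo → Instructor: {Dept, RoomNo}⁺ = {Dept, Instructor, RoomNo, Semester}, which is not all of the attributes, so the left side is not a superkey — BCNF is violated.
Because {Instructor} is non-prime and the left side of Dept, RoomNo → Instructor is not a superkey, the relation is not in 3NF.
No non-prime attribute depends on a proper subset of any candidate key, so 2NF holds.

2NF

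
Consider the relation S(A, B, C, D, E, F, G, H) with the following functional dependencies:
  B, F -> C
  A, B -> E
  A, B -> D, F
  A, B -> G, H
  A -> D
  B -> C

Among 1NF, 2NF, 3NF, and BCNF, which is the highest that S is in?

1NF

Candidate key: {A, B}. Prime attributes: {A, B}.
B, F -> C: {B, F}⁺ = {B, C, F}, which is not all of the attributes, so the left side is not a superkey — BCNF is violated.
B, F -> C determines the non-prime attribute {C} from a non-superkey — 3NF is violated.
Since {A} ⊂ {A, B} and {A}⁺ ⊇ {D} with {D} non-prime, there is a partial dependency; 2NF fails.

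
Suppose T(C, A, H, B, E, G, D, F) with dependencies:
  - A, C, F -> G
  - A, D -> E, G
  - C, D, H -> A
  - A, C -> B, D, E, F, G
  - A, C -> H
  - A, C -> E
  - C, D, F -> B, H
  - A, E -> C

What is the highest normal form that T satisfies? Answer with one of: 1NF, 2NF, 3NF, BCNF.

Candidate keys: {A, C}, {A, D}, {A, E}, {C, D, F}, {C, D, H}. Prime attributes: {A, C, D, E, F, H}.
Each dependency's left side is a superkey — BCNF holds.

BCNF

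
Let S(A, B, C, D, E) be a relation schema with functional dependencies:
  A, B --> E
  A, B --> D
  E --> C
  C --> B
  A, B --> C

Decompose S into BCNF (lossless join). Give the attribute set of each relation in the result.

{A, D, E}; {B, C}; {C, E}

Candidate keys of the original relation: {A, B}, {A, C}, {A, E}.
{A, B, C, D, E}: {E} determines {B, C, E} here but is not a superkey — split on E --> B, C, giving {B, C, E} and {A, D, E}.
{B, C, E}: {C} determines {B, C} here but is not a superkey — split on C --> B, giving {B, C} and {C, E}.
{B, C} has no BCNF violation.
{C, E} has no BCNF violation.
{A, D, E} has no BCNF violation.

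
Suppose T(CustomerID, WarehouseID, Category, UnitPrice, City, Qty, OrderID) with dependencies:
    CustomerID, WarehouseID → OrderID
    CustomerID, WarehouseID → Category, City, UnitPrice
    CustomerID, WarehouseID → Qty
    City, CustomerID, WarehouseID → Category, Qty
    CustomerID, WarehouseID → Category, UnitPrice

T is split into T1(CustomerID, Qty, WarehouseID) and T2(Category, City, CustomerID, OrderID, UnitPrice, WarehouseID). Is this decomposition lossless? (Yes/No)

Yes

T1 ∩ T2 = {CustomerID, WarehouseID}; its closure under F is {Category, City, CustomerID, OrderID, Qty, UnitPrice, WarehouseID}.
This includes all of T1, so the common attributes are a superkey of T1 — the join is lossless.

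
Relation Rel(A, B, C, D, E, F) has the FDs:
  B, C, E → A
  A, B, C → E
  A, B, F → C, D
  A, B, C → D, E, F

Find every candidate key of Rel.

{A, B, C}, {A, B, F}, {B, C, E}

Attributes never on any right-hand side: {B} — every candidate key must contain it.
{A, B, C}⁺ = {A, B, C, D, E, F} — all of the relation — so {A, B, C} is a candidate key.
{A, B, F}⁺ = {A, B, C, D, E, F} — all of the relation — so {A, B, F} is a candidate key.
{B, C, E}⁺ = {A, B, C, D, E, F} — all of the relation — so {B, C, E} is a candidate key.
These are minimal and exhaustive — every other superkey contains one of them.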